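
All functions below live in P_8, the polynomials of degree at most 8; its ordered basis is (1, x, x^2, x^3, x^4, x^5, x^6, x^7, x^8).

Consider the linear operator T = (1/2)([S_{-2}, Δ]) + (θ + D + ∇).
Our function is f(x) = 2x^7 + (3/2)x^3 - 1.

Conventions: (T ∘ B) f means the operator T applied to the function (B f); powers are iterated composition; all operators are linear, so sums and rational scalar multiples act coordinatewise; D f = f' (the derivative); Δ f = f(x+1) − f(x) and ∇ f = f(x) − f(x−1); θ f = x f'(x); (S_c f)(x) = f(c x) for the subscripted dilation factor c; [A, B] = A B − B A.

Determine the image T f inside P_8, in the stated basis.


Δ f = 14x^6 + 42x^5 + 70x^4 + 70x^3 + (93/2)x^2 + (37/2)x + 7/2
S_{-2} Δ f = 896x^6 - 1344x^5 + 1120x^4 - 560x^3 + 186x^2 - 37x + 7/2
S_{-2} f = -256x^7 - 12x^3 - 1
Δ S_{-2} f = -1792x^6 - 5376x^5 - 8960x^4 - 8960x^3 - 5412x^2 - 1828x - 268
[S_{-2}, Δ] f = 2688x^6 + 4032x^5 + 10080x^4 + 8400x^3 + 5598x^2 + 1791x + 543/2
((1/2)([S_{-2}, Δ])) f = 1344x^6 + 2016x^5 + 5040x^4 + 4200x^3 + 2799x^2 + (1791/2)x + 543/4
θ f = 14x^7 + (9/2)x^3
D f = 14x^6 + (9/2)x^2
∇ f = 14x^6 - 42x^5 + 70x^4 - 70x^3 + (93/2)x^2 - (37/2)x + 7/2
(θ + D + ∇) f = 14x^7 + 28x^6 - 42x^5 + 70x^4 - (131/2)x^3 + 51x^2 - (37/2)x + 7/2
((1/2)([S_{-2}, Δ]) + (θ + D + ∇)) f = 14x^7 + 1372x^6 + 1974x^5 + 5110x^4 + (8269/2)x^3 + 2850x^2 + 877x + 557/4

g(x) = 14x^7 + 1372x^6 + 1974x^5 + 5110x^4 + (8269/2)x^3 + 2850x^2 + 877x + 557/4


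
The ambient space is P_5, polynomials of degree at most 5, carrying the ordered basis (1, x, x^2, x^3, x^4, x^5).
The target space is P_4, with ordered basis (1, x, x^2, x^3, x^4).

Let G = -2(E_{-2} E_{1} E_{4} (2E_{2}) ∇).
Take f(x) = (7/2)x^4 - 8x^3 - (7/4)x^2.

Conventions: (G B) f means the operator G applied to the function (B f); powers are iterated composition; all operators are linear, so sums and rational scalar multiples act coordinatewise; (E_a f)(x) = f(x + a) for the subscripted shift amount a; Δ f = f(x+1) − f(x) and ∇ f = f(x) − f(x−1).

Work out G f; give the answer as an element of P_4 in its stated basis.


g(x) = -56x^3 - 660x^2 - 2538x - 3151

∇ f = 14x^3 - 45x^2 + (69/2)x - 39/4
E_{2} ∇ f = 14x^3 + 39x^2 + (45/2)x - 35/4
(2E_{2}) ∇ f = 28x^3 + 78x^2 + 45x - 35/2
E_{4} (2E_{2}) ∇ f = 28x^3 + 414x^2 + 2013x + 6405/2
E_{1} E_{4} (2E_{2}) ∇ f = 28x^3 + 498x^2 + 2925x + 11315/2
E_{-2} E_{1} E_{4} (2E_{2}) ∇ f = 28x^3 + 330x^2 + 1269x + 3151/2
(-2(E_{-2} E_{1} E_{4} (2E_{2}) ∇)) f = -56x^3 - 660x^2 - 2538x - 3151


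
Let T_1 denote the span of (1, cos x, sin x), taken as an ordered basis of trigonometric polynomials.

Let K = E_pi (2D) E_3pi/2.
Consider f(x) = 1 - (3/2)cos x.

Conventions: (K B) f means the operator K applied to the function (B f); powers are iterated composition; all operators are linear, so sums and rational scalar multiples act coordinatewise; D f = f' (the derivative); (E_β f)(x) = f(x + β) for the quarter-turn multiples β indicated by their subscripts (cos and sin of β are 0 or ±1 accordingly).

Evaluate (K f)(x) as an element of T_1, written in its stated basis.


E_3pi/2 f = 1 - (3/2)sin x
D E_3pi/2 f = -(3/2)cos x
(2D) E_3pi/2 f = -3cos x
E_pi (2D) E_3pi/2 f = 3cos x

g(x) = 3cos x


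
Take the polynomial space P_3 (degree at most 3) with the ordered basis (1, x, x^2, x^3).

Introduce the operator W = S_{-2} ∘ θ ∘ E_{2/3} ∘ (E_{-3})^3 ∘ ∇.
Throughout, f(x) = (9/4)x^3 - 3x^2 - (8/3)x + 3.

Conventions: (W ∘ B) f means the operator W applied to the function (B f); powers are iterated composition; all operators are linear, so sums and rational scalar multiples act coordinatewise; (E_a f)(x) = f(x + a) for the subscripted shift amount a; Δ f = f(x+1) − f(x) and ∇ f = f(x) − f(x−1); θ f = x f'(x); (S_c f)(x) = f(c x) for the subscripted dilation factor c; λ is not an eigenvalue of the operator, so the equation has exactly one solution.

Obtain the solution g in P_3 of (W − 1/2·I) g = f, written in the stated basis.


g(x) = -(9/2)x^3 - 210x^2 + (2194/3)x - 6

write g with unknown coordinates in the stated basis and equate coefficients in (W − 1/2·I) g = f
solving from the highest basis element down gives g = -(9/2)x^3 - 210x^2 + (2194/3)x - 6
check: W g = -108x^2 + 363x
so W g − 1/2·g = (9/4)x^3 - 3x^2 - (8/3)x + 3 = f ✓


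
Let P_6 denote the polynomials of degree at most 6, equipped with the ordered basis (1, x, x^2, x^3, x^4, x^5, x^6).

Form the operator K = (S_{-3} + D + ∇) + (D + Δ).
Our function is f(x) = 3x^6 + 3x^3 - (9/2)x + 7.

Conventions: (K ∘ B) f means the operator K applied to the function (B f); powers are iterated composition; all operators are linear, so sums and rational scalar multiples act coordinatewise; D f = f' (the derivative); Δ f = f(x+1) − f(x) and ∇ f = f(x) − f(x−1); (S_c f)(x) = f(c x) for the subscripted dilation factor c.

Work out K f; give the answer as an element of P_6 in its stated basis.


g(x) = 2187x^6 + 72x^5 + 39x^3 + 36x^2 + (99/2)x - 5

S_{-3} f = 2187x^6 - 81x^3 + (27/2)x + 7
D f = 18x^5 + 9x^2 - 9/2
∇ f = 18x^5 - 45x^4 + 60x^3 - 36x^2 + 9x - 9/2
(S_{-3} + D + ∇) f = 2187x^6 + 36x^5 - 45x^4 - 21x^3 - 27x^2 + (45/2)x - 2
D f = 18x^5 + 9x^2 - 9/2
Δ f = 18x^5 + 45x^4 + 60x^3 + 54x^2 + 27x + 3/2
(D + Δ) f = 36x^5 + 45x^4 + 60x^3 + 63x^2 + 27x - 3
((S_{-3} + D + ∇) + (D + Δ)) f = 2187x^6 + 72x^5 + 39x^3 + 36x^2 + (99/2)x - 5


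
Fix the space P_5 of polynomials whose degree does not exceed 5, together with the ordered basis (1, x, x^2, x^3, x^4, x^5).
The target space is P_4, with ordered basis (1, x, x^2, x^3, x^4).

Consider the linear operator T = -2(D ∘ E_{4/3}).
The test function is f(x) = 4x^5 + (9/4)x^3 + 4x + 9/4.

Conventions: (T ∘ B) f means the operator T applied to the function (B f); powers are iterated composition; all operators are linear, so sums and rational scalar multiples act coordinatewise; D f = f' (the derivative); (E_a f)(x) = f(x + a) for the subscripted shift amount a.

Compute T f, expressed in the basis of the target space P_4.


g(x) = -40x^4 - (640/3)x^3 - (2641/6)x^2 - (11212/27)x - 12832/81

E_{4/3} f = 4x^5 + (80/3)x^4 + (2641/36)x^3 + (2803/27)x^2 + (6416/81)x + 28939/972
D E_{4/3} f = 20x^4 + (320/3)x^3 + (2641/12)x^2 + (5606/27)x + 6416/81
(-2(D ∘ E_{4/3})) f = -40x^4 - (640/3)x^3 - (2641/6)x^2 - (11212/27)x - 12832/81


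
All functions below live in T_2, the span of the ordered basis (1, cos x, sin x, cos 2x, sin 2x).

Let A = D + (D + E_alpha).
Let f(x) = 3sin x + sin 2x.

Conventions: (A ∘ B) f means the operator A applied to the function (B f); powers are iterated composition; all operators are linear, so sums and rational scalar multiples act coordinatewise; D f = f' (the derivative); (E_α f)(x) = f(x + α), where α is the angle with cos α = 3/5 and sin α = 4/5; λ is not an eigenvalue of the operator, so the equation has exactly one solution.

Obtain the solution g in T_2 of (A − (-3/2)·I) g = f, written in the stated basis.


write g with unknown coordinates in the stated basis and equate coefficients in (A − (-3/2)·I) g = f
solving from the highest basis element down gives g = -(24/35)cos x + (18/35)sin x - (496/2609)cos 2x + (122/2609)sin 2x
check: A g = (36/35)cos x + (78/35)sin x + (744/2609)cos 2x + (2426/2609)sin 2x
so A g − (-3/2)·g = 3sin x + sin 2x = f ✓

the result is g(x) = -(24/35)cos x + (18/35)sin x - (496/2609)cos 2x + (122/2609)sin 2x


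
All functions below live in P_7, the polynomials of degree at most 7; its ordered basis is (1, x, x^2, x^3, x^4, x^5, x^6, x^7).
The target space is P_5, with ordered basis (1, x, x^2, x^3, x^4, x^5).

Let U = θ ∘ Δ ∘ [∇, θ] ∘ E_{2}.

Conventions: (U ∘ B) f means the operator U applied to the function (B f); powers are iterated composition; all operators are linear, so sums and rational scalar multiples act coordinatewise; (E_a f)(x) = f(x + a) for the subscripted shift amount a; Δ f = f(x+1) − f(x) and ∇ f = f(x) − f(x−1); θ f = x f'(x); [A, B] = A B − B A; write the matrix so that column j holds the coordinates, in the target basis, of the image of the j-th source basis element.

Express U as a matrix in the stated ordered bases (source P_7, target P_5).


the matrix is [[0, 0, 0, 0, 0, 0, 0, 0]; [0, 0, 0, 6, 36, 140, 450, 1302]; [0, 0, 0, 0, 24, 180, 840, 3150]; [0, 0, 0, 0, 0, 60, 540, 2940]; [0, 0, 0, 0, 0, 0, 120, 1260]; [0, 0, 0, 0, 0, 0, 0, 210]] (rows listed top to bottom)

image of 1: 0
image of x: 0
image of x^2: 0
image of x^3: 6x
image of x^4: 24x^2 + 36x
image of x^5: 60x^3 + 180x^2 + 140x
image of x^6: 120x^4 + 540x^3 + 840x^2 + 450x
image of x^7: 210x^5 + 1260x^4 + 2940x^3 + 3150x^2 + 1302x
each image's coordinates form column j of the matrix


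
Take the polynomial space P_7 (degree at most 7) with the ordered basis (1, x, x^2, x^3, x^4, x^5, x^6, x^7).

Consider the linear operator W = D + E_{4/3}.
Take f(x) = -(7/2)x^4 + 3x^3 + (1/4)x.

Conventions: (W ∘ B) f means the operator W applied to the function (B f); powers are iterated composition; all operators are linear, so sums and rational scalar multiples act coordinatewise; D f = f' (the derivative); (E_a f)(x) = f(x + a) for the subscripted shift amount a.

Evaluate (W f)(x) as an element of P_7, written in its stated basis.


g(x) = -(7/2)x^4 - (89/3)x^3 - (49/3)x^2 - (1829/108)x - 1091/324

D f = -14x^3 + 9x^2 + 1/4
E_{4/3} f = -(7/2)x^4 - (47/3)x^3 - (76/3)x^2 - (1829/108)x - 293/81
(D + E_{4/3}) f = -(7/2)x^4 - (89/3)x^3 - (49/3)x^2 - (1829/108)x - 1091/324


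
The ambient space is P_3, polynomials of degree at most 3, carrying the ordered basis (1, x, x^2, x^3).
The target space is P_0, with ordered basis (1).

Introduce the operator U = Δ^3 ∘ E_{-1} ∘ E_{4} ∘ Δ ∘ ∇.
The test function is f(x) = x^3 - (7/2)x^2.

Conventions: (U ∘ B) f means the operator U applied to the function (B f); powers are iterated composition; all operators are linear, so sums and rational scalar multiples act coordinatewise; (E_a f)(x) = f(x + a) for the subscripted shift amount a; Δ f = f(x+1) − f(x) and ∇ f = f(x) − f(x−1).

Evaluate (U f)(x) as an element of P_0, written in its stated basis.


∇ f = 3x^2 - 10x + 9/2
Δ ∇ f = 6x - 7
E_{4} Δ ∇ f = 6x + 17
E_{-1} (E_{4} ∘ Δ ∘ ∇) f = 6x + 11
Δ E_{-1} (E_{4} ∘ Δ ∘ ∇) f = 6
Δ Δ E_{-1} (E_{4} ∘ Δ ∘ ∇) f = 0
Δ Δ Δ E_{-1} (E_{4} ∘ Δ ∘ ∇) f = 0

the result is g(x) = 0


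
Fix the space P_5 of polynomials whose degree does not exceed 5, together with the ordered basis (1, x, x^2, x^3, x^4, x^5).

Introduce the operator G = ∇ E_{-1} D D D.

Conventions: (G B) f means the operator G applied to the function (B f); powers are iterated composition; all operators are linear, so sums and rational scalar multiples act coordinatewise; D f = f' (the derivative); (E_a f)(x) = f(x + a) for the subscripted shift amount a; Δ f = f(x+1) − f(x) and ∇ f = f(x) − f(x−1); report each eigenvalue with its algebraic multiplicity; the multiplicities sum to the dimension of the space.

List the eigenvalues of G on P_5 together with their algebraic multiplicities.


image of 1: 0
image of x: 0
image of x^2: 0
image of x^3: 0
image of x^4: 24
image of x^5: 120x - 180
the matrix is upper triangular; its diagonal is (0, 0, 0, 0, 0, 0)
for a triangular matrix the eigenvalues are the diagonal entries, with algebraic multiplicity their repetition count

λ = 0 (multiplicity 6)


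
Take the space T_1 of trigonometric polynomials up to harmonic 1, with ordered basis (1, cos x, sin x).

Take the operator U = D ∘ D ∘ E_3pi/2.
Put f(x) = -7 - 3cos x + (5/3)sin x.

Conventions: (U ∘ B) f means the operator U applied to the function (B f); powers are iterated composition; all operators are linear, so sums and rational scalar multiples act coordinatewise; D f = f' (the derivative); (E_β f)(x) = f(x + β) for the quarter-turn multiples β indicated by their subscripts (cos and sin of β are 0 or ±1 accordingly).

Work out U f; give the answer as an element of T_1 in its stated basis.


g(x) = (5/3)cos x + 3sin x

E_3pi/2 f = -7 - (5/3)cos x - 3sin x
D E_3pi/2 f = -3cos x + (5/3)sin x
D D E_3pi/2 f = (5/3)cos x + 3sin x


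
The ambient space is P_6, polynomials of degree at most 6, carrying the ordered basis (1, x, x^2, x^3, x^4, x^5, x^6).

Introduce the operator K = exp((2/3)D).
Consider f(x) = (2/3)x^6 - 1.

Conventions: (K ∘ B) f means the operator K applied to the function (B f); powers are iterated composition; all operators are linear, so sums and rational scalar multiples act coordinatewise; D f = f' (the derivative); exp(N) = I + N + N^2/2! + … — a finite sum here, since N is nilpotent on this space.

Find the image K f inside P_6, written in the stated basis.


the image equals g(x) = (2/3)x^6 + (8/3)x^5 + (40/9)x^4 + (320/81)x^3 + (160/81)x^2 + (128/243)x - 2059/2187

order-1 term: (8/3)x^5
order-2 term: (40/9)x^4
order-3 term: (320/81)x^3
order-4 term: (160/81)x^2
order-5 term: (128/243)x
order-6 term: 128/2187
the series for exp((2/3)D) f terminates at order 6
exp((2/3)D) f = (2/3)x^6 + (8/3)x^5 + (40/9)x^4 + (320/81)x^3 + (160/81)x^2 + (128/243)x - 2059/2187


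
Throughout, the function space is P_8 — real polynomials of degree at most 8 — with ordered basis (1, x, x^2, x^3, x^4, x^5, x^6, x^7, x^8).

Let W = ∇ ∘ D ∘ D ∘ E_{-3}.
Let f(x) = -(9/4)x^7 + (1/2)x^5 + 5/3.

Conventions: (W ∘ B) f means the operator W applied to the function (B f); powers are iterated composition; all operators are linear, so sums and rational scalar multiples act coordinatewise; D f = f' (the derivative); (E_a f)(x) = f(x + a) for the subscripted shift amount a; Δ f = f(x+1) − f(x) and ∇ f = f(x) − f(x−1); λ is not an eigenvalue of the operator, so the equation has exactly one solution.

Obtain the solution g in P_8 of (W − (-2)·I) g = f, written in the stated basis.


write g with unknown coordinates in the stated basis and equate coefficients in (W − (-2)·I) g = f
solving from the highest basis element down gives g = -(9/8)x^7 + (1/4)x^5 + (945/8)x^4 - (6615/4)x^3 + (34935/4)x^2 - (176295/8)x + 678767/24
check: W g = -(945/4)x^4 + (6615/2)x^3 - (34935/2)x^2 + (176295/4)x - 226249/4
so W g − (-2)·g = -(9/4)x^7 + (1/2)x^5 + 5/3 = f ✓

the image equals g(x) = -(9/8)x^7 + (1/4)x^5 + (945/8)x^4 - (6615/4)x^3 + (34935/4)x^2 - (176295/8)x + 678767/24


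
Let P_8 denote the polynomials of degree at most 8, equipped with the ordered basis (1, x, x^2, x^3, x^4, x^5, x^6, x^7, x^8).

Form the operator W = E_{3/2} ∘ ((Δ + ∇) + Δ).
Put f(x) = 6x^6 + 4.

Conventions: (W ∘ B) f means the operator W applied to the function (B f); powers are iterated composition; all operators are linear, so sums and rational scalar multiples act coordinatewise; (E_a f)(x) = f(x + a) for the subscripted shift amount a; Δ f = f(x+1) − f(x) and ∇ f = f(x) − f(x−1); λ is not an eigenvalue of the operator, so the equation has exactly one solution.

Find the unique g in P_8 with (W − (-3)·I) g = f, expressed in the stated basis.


the result is g(x) = 2x^6 - 12x^5 - 40x^4 + 190x^3 + 610x^2 - (3723/4)x - 17431/12

write g with unknown coordinates in the stated basis and equate coefficients in (W − (-3)·I) g = f
solving from the highest basis element down gives g = 2x^6 - 12x^5 - 40x^4 + 190x^3 + 610x^2 - (3723/4)x - 17431/12
check: W g = 36x^5 + 120x^4 - 570x^3 - 1830x^2 + (11169/4)x + 17447/4
so W g − (-3)·g = 6x^6 + 4 = f ✓


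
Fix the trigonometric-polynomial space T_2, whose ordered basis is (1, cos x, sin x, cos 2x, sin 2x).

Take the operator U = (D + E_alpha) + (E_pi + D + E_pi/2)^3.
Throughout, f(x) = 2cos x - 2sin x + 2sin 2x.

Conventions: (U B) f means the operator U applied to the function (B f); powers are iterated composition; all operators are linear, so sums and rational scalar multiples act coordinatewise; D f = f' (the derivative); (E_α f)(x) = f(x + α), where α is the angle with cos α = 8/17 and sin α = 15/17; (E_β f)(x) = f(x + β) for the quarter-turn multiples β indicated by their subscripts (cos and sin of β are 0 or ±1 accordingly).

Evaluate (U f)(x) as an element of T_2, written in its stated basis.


D f = -2cos x - 2sin x + 4cos 2x
E_alpha f = -(14/17)cos x - (46/17)sin x + (480/289)cos 2x - (322/289)sin 2x
(D + E_alpha) f = -(48/17)cos x - (80/17)sin x + (1636/289)cos 2x - (322/289)sin 2x
E_pi f = -2cos x + 2sin x + 2sin 2x
D f = -2cos x - 2sin x + 4cos 2x
E_pi/2 f = -2cos x - 2sin x - 2sin 2x
(E_pi + D + E_pi/2) f = -6cos x - 2sin x + 4cos 2x
E_pi (E_pi + D + E_pi/2) f = 6cos x + 2sin x + 4cos 2x
D (E_pi + D + E_pi/2) f = -2cos x + 6sin x - 8sin 2x
E_pi/2 (E_pi + D + E_pi/2) f = -2cos x + 6sin x - 4cos 2x
(E_pi + D + E_pi/2) (E_pi + D + E_pi/2) f = 2cos x + 14sin x - 8sin 2x
E_pi (E_pi + D + E_pi/2) (E_pi + D + E_pi/2) f = -2cos x - 14sin x - 8sin 2x
D (E_pi + D + E_pi/2) (E_pi + D + E_pi/2) f = 14cos x - 2sin x - 16cos 2x
E_pi/2 (E_pi + D + E_pi/2) (E_pi + D + E_pi/2) f = 14cos x - 2sin x + 8sin 2x
(E_pi + D + E_pi/2) (E_pi + D + E_pi/2) (E_pi + D + E_pi/2) f = 26cos x - 18sin x - 16cos 2x
((D + E_alpha) + (E_pi + D + E_pi/2)^3) f = (394/17)cos x - (386/17)sin x - (2988/289)cos 2x - (322/289)sin 2x

the image equals g(x) = (394/17)cos x - (386/17)sin x - (2988/289)cos 2x - (322/289)sin 2x


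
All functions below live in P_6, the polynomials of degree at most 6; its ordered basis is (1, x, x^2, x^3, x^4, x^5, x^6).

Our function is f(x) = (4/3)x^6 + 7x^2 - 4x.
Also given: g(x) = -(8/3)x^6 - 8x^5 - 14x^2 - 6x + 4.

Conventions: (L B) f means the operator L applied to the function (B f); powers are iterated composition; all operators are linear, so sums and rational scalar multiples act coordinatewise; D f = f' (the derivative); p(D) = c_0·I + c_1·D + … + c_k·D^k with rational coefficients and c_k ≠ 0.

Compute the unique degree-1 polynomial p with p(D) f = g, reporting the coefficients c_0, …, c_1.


D^0 f = (4/3)x^6 + 7x^2 - 4x
D^1 f = 8x^5 + 14x - 4
matching coefficients of g against c_0 f + c_1 Df + … from the top degree down determines the c_i
solution: c_0 = -2, c_1 = -1

c_0 = -2, c_1 = -1


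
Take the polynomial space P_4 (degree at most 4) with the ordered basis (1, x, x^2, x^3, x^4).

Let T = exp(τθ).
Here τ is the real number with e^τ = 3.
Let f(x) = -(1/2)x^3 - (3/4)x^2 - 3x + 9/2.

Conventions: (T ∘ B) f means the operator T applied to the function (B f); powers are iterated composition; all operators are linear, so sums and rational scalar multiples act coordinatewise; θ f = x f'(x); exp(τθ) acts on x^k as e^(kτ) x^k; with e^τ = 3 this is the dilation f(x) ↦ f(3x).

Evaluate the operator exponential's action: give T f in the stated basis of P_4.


g(x) = -(27/2)x^3 - (27/4)x^2 - 9x + 9/2

exp(τθ) x^k = e^(kτ) x^k; with e^τ = 3 this sends x^k to 3^k x^k
x ↦ 3 x
x^2 ↦ 9 x^2
x^3 ↦ 27 x^3
applying this coordinatewise to f: exp(τθ) f = -(27/2)x^3 - (27/4)x^2 - 9x + 9/2


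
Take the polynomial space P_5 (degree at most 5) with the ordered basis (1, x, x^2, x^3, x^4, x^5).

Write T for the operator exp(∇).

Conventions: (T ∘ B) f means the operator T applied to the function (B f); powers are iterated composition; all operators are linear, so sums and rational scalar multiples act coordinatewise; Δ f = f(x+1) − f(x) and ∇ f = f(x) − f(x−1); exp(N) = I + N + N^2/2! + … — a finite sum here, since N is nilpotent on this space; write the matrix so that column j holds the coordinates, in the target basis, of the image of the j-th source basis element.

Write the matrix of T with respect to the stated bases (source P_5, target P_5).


image of 1: 1
image of x: x + 1
image of x^2: x^2 + 2x
image of x^3: x^3 + 3x^2 - 1
image of x^4: x^4 + 4x^3 - 4x + 1
image of x^5: x^5 + 5x^4 - 10x^2 + 5x + 2
each image's coordinates form column j of the matrix

the matrix is [[1, 1, 0, -1, 1, 2]; [0, 1, 2, 0, -4, 5]; [0, 0, 1, 3, 0, -10]; [0, 0, 0, 1, 4, 0]; [0, 0, 0, 0, 1, 5]; [0, 0, 0, 0, 0, 1]] (rows listed top to bottom)


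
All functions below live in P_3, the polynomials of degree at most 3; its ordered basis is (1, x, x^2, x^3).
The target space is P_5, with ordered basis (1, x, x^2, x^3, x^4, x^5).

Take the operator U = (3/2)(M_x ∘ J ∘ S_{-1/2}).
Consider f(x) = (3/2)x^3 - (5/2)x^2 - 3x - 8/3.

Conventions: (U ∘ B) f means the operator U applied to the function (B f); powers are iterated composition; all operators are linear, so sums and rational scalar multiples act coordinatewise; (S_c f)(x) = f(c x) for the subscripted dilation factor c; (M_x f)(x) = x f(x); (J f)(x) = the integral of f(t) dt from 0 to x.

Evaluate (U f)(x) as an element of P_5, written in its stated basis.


the result is g(x) = -(9/128)x^5 - (5/16)x^4 + (9/8)x^3 - 4x^2

S_{-1/2} f = -(3/16)x^3 - (5/8)x^2 + (3/2)x - 8/3
J S_{-1/2} f = -(3/64)x^4 - (5/24)x^3 + (3/4)x^2 - (8/3)x
M_x J S_{-1/2} f = -(3/64)x^5 - (5/24)x^4 + (3/4)x^3 - (8/3)x^2
((3/2)(M_x ∘ J ∘ S_{-1/2})) f = -(9/128)x^5 - (5/16)x^4 + (9/8)x^3 - 4x^2


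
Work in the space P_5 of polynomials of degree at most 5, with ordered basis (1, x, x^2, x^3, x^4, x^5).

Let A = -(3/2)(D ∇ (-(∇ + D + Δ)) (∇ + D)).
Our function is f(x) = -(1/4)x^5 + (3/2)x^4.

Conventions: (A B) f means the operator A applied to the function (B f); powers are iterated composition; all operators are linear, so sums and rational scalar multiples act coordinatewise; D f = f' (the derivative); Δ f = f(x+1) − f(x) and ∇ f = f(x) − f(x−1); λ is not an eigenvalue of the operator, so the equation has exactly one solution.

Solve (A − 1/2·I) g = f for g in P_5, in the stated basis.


the result is g(x) = (1/2)x^5 - 3x^4 + 1080x - 2106

write g with unknown coordinates in the stated basis and equate coefficients in (A − 1/2·I) g = f
solving from the highest basis element down gives g = (1/2)x^5 - 3x^4 + 1080x - 2106
check: A g = 540x - 1053
so A g − 1/2·g = -(1/4)x^5 + (3/2)x^4 = f ✓


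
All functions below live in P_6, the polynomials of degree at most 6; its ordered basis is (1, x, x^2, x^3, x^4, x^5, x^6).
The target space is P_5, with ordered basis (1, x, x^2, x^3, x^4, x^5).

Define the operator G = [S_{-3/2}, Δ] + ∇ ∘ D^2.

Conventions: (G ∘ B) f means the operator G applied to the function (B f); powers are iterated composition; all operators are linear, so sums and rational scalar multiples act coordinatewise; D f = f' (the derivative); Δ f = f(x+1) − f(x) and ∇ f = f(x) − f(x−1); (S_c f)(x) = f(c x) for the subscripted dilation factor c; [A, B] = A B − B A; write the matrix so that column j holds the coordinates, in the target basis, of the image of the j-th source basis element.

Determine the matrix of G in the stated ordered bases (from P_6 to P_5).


image of 1: 0
image of x: 5/2
image of x^2: -(15/2)x - 5/4
image of x^3: (135/8)x^2 + (45/8)x + 83/8
image of x^4: -(135/4)x^3 - (135/8)x^2 - (9/4)x - 257/16
image of x^5: (2025/32)x^4 + (675/16)x^3 + (2535/16)x^2 - (945/32)x + 915/32
image of x^6: -(3645/32)x^5 - (6075/64)x^4 - (2805/16)x^3 - (20295/64)x^2 + (1365/32)x - 2585/64
each image's coordinates form column j of the matrix

the matrix is [[0, 5/2, -5/4, 83/8, -257/16, 915/32, -2585/64]; [0, 0, -15/2, 45/8, -9/4, -945/32, 1365/32]; [0, 0, 0, 135/8, -135/8, 2535/16, -20295/64]; [0, 0, 0, 0, -135/4, 675/16, -2805/16]; [0, 0, 0, 0, 0, 2025/32, -6075/64]; [0, 0, 0, 0, 0, 0, -3645/32]] (rows listed top to bottom)


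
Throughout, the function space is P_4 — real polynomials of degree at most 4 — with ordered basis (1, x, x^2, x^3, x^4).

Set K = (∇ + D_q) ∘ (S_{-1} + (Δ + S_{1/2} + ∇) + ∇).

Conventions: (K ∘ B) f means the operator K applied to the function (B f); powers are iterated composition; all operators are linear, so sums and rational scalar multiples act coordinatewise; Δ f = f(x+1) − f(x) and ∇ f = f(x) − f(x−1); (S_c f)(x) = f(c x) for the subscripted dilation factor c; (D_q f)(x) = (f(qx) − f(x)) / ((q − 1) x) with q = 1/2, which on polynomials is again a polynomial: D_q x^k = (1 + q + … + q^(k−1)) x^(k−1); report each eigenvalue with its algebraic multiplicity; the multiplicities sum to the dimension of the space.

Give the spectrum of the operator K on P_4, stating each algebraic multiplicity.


image of 1: 0
image of x: -1
image of x^2: (35/8)x + 43/4
image of x^3: -(133/32)x^2 + (273/8)x - 127/8
image of x^4: (799/128)x^3 + (405/8)x^2 - (211/4)x + 655/16
the matrix is upper triangular; its diagonal is (0, 0, 0, 0, 0)
for a triangular matrix the eigenvalues are the diagonal entries, with algebraic multiplicity their repetition count

λ = 0 (multiplicity 5)


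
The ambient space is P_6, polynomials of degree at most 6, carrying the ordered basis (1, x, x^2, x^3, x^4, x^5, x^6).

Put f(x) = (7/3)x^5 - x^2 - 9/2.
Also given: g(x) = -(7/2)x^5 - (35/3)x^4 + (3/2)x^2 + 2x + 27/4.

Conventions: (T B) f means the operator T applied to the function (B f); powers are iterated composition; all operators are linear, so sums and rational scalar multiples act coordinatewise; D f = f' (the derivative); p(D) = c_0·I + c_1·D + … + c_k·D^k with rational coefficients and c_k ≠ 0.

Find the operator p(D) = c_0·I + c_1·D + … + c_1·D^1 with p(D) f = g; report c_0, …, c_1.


p(D) = -(3/2)·I − D, i.e. c_0 = -3/2, c_1 = -1

D^0 f = (7/3)x^5 - x^2 - 9/2
D^1 f = (35/3)x^4 - 2x
matching coefficients of g against c_0 f + c_1 Df + … from the top degree down determines the c_i
solution: c_0 = -3/2, c_1 = -1


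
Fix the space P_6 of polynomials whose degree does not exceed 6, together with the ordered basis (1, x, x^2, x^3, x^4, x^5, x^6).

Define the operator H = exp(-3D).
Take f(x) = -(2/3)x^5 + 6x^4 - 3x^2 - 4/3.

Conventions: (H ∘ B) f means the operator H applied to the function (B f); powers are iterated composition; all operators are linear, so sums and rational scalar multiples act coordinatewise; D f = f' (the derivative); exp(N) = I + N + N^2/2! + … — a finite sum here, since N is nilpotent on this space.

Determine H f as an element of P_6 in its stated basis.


the image equals g(x) = -(2/3)x^5 + 16x^4 - 132x^3 + 501x^2 - 900x + 1859/3

order-1 term: 10x^4 - 72x^3 + 18x
order-2 term: -60x^3 + 324x^2 - 27
order-3 term: 180x^2 - 648x
order-4 term: -270x + 486
order-5 term: 162
the series for exp(-3D) f terminates at order 5
exp(-3D) f = -(2/3)x^5 + 16x^4 - 132x^3 + 501x^2 - 900x + 1859/3


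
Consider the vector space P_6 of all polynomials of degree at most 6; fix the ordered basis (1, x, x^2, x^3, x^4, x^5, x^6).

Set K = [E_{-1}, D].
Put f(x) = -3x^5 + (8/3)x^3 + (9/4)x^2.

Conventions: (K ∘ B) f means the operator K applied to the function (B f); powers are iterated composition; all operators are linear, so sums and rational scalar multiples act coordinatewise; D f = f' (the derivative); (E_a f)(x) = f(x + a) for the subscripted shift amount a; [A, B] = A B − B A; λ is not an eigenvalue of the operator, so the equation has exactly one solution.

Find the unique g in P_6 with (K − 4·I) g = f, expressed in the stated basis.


the image equals g(x) = (3/4)x^5 - (2/3)x^3 - (9/16)x^2

write g with unknown coordinates in the stated basis and equate coefficients in (K − 4·I) g = f
solving from the highest basis element down gives g = (3/4)x^5 - (2/3)x^3 - (9/16)x^2
check: K g = 0
so K g − 4·g = -3x^5 + (8/3)x^3 + (9/4)x^2 = f ✓


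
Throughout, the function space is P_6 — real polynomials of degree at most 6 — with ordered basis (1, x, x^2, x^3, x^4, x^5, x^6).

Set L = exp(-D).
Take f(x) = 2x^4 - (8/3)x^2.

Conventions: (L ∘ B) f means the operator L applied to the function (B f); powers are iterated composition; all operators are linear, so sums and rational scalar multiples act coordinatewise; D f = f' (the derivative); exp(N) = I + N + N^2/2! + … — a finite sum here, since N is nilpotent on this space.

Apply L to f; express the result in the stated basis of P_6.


order-1 term: -8x^3 + (16/3)x
order-2 term: 12x^2 - 8/3
order-3 term: -8x
order-4 term: 2
the series for exp(-D) f terminates at order 4
exp(-D) f = 2x^4 - 8x^3 + (28/3)x^2 - (8/3)x - 2/3

the result is g(x) = 2x^4 - 8x^3 + (28/3)x^2 - (8/3)x - 2/3


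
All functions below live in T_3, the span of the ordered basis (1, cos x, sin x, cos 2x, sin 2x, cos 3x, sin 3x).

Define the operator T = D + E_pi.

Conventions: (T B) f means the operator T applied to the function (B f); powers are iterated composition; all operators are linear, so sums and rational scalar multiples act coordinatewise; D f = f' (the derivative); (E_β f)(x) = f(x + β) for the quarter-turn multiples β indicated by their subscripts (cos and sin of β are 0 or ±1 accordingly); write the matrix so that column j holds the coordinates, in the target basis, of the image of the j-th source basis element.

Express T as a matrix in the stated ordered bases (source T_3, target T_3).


the matrix is [[1, 0, 0, 0, 0, 0, 0]; [0, -1, 1, 0, 0, 0, 0]; [0, -1, -1, 0, 0, 0, 0]; [0, 0, 0, 1, 2, 0, 0]; [0, 0, 0, -2, 1, 0, 0]; [0, 0, 0, 0, 0, -1, 3]; [0, 0, 0, 0, 0, -3, -1]] (rows listed top to bottom)

image of 1: 1
image of cos x: -cos x - sin x
image of sin x: cos x - sin x
image of cos 2x: cos 2x - 2sin 2x
image of sin 2x: 2cos 2x + sin 2x
image of cos 3x: -cos 3x - 3sin 3x
image of sin 3x: 3cos 3x - sin 3x
each image's coordinates form column j of the matrix


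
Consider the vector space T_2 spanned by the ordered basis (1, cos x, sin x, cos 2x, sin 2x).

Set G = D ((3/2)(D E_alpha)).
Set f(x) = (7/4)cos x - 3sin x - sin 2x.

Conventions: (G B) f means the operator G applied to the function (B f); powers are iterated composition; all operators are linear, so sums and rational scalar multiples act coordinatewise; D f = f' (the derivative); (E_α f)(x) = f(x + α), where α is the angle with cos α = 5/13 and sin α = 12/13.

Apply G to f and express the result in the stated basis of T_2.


g(x) = (327/104)cos x + (54/13)sin x + (720/169)cos 2x - (714/169)sin 2x

E_alpha f = -(109/52)cos x - (36/13)sin x - (120/169)cos 2x + (119/169)sin 2x
D E_alpha f = -(36/13)cos x + (109/52)sin x + (238/169)cos 2x + (240/169)sin 2x
((3/2)(D E_alpha)) f = -(54/13)cos x + (327/104)sin x + (357/169)cos 2x + (360/169)sin 2x
D ((3/2)(D E_alpha)) f = (327/104)cos x + (54/13)sin x + (720/169)cos 2x - (714/169)sin 2x


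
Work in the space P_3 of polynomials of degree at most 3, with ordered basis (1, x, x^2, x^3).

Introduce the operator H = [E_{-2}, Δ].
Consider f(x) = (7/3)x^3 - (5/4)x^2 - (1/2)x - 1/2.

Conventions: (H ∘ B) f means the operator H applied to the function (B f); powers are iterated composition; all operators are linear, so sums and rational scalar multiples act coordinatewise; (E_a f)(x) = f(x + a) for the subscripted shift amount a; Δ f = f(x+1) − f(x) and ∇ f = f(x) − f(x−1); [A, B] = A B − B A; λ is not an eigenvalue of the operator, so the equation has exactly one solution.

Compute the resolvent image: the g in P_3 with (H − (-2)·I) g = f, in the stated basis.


the result is g(x) = (7/6)x^3 - (5/8)x^2 - (1/4)x - 1/4

write g with unknown coordinates in the stated basis and equate coefficients in (H − (-2)·I) g = f
solving from the highest basis element down gives g = (7/6)x^3 - (5/8)x^2 - (1/4)x - 1/4
check: H g = 0
so H g − (-2)·g = (7/3)x^3 - (5/4)x^2 - (1/2)x - 1/2 = f ✓


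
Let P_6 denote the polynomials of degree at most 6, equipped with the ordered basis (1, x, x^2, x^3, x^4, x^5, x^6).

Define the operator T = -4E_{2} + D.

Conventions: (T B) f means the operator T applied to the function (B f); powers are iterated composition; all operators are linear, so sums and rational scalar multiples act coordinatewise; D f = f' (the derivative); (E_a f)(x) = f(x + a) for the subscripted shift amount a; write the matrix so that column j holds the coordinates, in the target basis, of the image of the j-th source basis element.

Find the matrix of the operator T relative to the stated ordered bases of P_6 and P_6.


image of 1: -4
image of x: -4x - 7
image of x^2: -4x^2 - 14x - 16
image of x^3: -4x^3 - 21x^2 - 48x - 32
image of x^4: -4x^4 - 28x^3 - 96x^2 - 128x - 64
image of x^5: -4x^5 - 35x^4 - 160x^3 - 320x^2 - 320x - 128
image of x^6: -4x^6 - 42x^5 - 240x^4 - 640x^3 - 960x^2 - 768x - 256
each image's coordinates form column j of the matrix

the matrix is [[-4, -7, -16, -32, -64, -128, -256]; [0, -4, -14, -48, -128, -320, -768]; [0, 0, -4, -21, -96, -320, -960]; [0, 0, 0, -4, -28, -160, -640]; [0, 0, 0, 0, -4, -35, -240]; [0, 0, 0, 0, 0, -4, -42]; [0, 0, 0, 0, 0, 0, -4]] (rows listed top to bottom)


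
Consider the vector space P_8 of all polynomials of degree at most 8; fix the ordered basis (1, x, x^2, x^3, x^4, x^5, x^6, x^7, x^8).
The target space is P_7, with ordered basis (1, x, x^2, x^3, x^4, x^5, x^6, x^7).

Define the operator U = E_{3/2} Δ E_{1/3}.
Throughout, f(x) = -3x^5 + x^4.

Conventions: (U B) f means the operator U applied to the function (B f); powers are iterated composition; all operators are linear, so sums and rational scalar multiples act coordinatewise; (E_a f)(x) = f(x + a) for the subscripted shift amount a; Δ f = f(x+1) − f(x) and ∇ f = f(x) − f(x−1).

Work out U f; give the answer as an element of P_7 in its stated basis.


E_{1/3} f = -3x^5 - 4x^4 - 2x^3 - (4/9)x^2 - (1/27)x
Δ E_{1/3} f = -15x^4 - 46x^3 - 60x^2 - (341/9)x - 256/27
E_{3/2} (Δ E_{1/3}) f = -15x^4 - 136x^3 - (939/2)x^2 - (6578/9)x - 186841/432

the image equals g(x) = -15x^4 - 136x^3 - (939/2)x^2 - (6578/9)x - 186841/432


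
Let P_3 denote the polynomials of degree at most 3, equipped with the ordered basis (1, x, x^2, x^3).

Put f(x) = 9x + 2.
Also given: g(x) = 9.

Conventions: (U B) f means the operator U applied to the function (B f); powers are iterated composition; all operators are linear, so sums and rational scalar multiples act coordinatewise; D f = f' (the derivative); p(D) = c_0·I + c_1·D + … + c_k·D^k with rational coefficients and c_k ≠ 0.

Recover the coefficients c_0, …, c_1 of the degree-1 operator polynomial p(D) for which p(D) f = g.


c_0 = 0, c_1 = 1

D^0 f = 9x + 2
D^1 f = 9
matching coefficients of g against c_0 f + c_1 Df + … from the top degree down determines the c_i
solution: c_0 = 0, c_1 = 1


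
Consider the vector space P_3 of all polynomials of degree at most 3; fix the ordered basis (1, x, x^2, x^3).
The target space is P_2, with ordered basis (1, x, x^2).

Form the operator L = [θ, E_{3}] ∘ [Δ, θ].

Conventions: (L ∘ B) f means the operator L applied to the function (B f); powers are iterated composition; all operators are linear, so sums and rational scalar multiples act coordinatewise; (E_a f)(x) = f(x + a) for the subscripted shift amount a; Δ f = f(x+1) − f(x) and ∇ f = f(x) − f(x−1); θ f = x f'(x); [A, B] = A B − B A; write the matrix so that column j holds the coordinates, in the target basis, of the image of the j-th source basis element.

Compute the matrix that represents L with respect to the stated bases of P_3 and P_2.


the matrix is [[0, 0, -6, -72]; [0, 0, 0, -18]; [0, 0, 0, 0]] (rows listed top to bottom)

image of 1: 0
image of x: 0
image of x^2: -6
image of x^3: -18x - 72
each image's coordinates form column j of the matrix


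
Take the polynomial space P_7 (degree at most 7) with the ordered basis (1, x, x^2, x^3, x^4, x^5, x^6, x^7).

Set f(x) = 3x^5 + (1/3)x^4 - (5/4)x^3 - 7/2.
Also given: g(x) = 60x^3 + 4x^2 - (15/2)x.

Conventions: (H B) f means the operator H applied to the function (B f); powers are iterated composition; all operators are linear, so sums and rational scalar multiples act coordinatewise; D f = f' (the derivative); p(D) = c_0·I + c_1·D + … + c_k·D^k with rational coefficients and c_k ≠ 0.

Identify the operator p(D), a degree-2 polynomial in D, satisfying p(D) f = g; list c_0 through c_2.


p(D) = D^2, i.e. c_0 = 0, c_1 = 0, c_2 = 1

D^0 f = 3x^5 + (1/3)x^4 - (5/4)x^3 - 7/2
D^1 f = 15x^4 + (4/3)x^3 - (15/4)x^2
D^2 f = 60x^3 + 4x^2 - (15/2)x
matching coefficients of g against c_0 f + c_1 Df + … from the top degree down determines the c_i
solution: c_0 = 0, c_1 = 0, c_2 = 1


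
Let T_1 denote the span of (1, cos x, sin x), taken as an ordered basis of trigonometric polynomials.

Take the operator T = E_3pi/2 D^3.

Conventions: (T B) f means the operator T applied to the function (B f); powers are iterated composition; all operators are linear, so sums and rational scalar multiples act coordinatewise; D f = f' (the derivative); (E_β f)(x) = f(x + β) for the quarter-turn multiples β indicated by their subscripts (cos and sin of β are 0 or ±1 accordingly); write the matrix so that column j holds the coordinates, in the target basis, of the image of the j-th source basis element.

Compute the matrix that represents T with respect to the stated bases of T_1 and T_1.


image of 1: 0
image of cos x: -cos x
image of sin x: -sin x
each image's coordinates form column j of the matrix

the matrix is [[0, 0, 0]; [0, -1, 0]; [0, 0, -1]] (rows listed top to bottom)


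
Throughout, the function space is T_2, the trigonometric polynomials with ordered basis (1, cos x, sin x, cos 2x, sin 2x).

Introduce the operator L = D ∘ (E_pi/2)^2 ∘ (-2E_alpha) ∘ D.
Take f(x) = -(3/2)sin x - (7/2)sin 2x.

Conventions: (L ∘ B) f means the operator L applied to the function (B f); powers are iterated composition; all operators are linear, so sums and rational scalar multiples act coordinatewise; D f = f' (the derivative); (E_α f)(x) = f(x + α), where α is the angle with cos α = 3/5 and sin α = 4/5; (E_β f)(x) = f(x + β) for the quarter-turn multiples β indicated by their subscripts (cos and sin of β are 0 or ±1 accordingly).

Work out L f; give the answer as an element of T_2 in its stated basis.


the image equals g(x) = (12/5)cos x + (9/5)sin x - (672/25)cos 2x + (196/25)sin 2x

D f = -(3/2)cos x - 7cos 2x
E_alpha D f = -(9/10)cos x + (6/5)sin x + (49/25)cos 2x + (168/25)sin 2x
(-2E_alpha) D f = (9/5)cos x - (12/5)sin x - (98/25)cos 2x - (336/25)sin 2x
E_pi/2 (-2E_alpha) D f = -(12/5)cos x - (9/5)sin x + (98/25)cos 2x + (336/25)sin 2x
E_pi/2 E_pi/2 (-2E_alpha) D f = -(9/5)cos x + (12/5)sin x - (98/25)cos 2x - (336/25)sin 2x
D ((E_pi/2)^2 ∘ (-2E_alpha)) D f = (12/5)cos x + (9/5)sin x - (672/25)cos 2x + (196/25)sin 2x


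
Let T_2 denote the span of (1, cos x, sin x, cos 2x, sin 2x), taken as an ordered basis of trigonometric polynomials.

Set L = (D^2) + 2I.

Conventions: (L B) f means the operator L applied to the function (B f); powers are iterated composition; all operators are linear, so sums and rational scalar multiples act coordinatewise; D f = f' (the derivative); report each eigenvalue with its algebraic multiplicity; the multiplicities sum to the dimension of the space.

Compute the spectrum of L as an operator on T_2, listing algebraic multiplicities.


image of 1: 2
image of cos x: cos x
image of sin x: sin x
image of cos 2x: -2cos 2x
image of sin 2x: -2sin 2x
the matrix is diagonal; its diagonal is (2, 1, 1, -2, -2)
for a triangular matrix the eigenvalues are the diagonal entries, with algebraic multiplicity their repetition count

λ = -2 (multiplicity 2), λ = 1 (multiplicity 2), λ = 2 (multiplicity 1)


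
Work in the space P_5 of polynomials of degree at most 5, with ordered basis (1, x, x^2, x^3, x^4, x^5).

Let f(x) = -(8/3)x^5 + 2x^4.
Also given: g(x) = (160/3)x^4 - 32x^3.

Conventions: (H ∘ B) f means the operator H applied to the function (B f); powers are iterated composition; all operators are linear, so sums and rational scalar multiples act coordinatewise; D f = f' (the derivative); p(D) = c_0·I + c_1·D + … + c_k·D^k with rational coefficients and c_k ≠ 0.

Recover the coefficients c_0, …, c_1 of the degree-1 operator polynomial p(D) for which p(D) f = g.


c_0 = 0, c_1 = -4

D^0 f = -(8/3)x^5 + 2x^4
D^1 f = -(40/3)x^4 + 8x^3
matching coefficients of g against c_0 f + c_1 Df + … from the top degree down determines the c_i
solution: c_0 = 0, c_1 = -4


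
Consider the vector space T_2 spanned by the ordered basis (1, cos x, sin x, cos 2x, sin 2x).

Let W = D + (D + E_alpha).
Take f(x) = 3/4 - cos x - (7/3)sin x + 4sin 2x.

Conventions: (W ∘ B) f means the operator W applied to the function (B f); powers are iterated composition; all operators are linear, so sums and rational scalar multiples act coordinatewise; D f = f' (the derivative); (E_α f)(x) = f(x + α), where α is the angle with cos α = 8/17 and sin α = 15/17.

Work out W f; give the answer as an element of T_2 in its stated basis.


the result is g(x) = 3/4 - (367/51)cos x + (91/51)sin x + (5584/289)cos 2x - (644/289)sin 2x

D f = -(7/3)cos x + sin x + 8cos 2x
D f = -(7/3)cos x + sin x + 8cos 2x
E_alpha f = 3/4 - (43/17)cos x - (11/51)sin x + (960/289)cos 2x - (644/289)sin 2x
(D + E_alpha) f = 3/4 - (248/51)cos x + (40/51)sin x + (3272/289)cos 2x - (644/289)sin 2x
(D + (D + E_alpha)) f = 3/4 - (367/51)cos x + (91/51)sin x + (5584/289)cos 2x - (644/289)sin 2x
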